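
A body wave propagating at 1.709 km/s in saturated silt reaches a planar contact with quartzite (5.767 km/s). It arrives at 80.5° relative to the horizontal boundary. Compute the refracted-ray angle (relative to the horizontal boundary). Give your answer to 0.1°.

Convert to the normal: θ₁ = 90° − 80.5° = 9.5°.
Snell's law: sin θ₂ = (V₂/V₁)·sin θ₁ = (5.767/1.709)·sin 9.5° = 0.5570.
θ₂ = sin⁻¹(0.5570) = 33.85° (from vertical).
From the interface: 90° − 33.85° = 56.15°.

56.2°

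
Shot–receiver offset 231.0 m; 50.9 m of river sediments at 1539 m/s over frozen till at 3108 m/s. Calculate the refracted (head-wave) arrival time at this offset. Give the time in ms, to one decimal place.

131.8 ms

θ_c = arcsin(V₁/V₂) = arcsin(1539/3108) = 29.68°, cos θ_c = 0.8688.
Intercept time tᵢ = 2h cos θ_c / V₁ = 2·50.9·0.8688/1539 = 0.05747 s.
t = x/V₂ + tᵢ = 231.0/3108 + 0.05747 = 0.13179 s.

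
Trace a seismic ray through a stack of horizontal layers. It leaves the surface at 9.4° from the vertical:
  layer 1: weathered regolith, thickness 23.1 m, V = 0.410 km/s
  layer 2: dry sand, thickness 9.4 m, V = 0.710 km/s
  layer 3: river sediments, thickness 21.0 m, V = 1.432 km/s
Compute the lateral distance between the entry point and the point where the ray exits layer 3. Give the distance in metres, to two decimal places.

Apply Snell's law at each interface; in layer i the horizontal offset is hᵢ·tan θᵢ.
Layer 1: θ = 9.40°; offset = 23.1·tan 9.40° = 3.8242 m.
Layer 2: sin θ = 0.710·sin 9.4°/0.410 = 0.2828, θ = 16.43°; offset = 9.4·tan 16.43° = 2.7718 m.
Layer 3: sin θ = 1.432·sin 9.4°/0.410 = 0.5704, θ = 34.78°; offset = 21.0·tan 34.78° = 14.5852 m.
Σ offsets = 21.1812 m.

21.18 m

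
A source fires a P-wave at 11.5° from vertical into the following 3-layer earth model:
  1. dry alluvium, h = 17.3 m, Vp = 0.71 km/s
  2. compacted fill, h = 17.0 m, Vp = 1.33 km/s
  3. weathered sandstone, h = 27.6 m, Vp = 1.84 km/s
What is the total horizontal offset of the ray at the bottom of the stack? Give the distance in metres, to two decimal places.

27.02 m

Ray parameter p = sin 11.5° / 0.71 km/s = 2.8080e-01 s/km.
Layer 1: θ = 11.50°; offset = 17.3·tan 11.50° = 3.5197 m.
Layer 2: sin θ = p·1.33 = 0.3735 → θ = 21.93°; offset = 17.0·tan 21.93° = 6.8441 m.
Layer 3: sin θ = p·1.84 = 0.5167 → θ = 31.11°; offset = 27.6·tan 31.11° = 16.6555 m.
Total horizontal offset = 27.0193 m.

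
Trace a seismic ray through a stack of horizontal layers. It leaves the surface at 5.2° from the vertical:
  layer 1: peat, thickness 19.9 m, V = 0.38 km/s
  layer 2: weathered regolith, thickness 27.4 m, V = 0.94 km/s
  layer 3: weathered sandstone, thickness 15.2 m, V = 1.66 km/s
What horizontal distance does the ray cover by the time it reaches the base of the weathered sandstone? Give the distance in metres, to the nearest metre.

15 m

Ray parameter p = sin 5.2° / 0.38 km/s = 2.3851e-01 s/km.
Layer 1: θ = 5.20°; offset = 19.9·tan 5.20° = 1.811 m.
Layer 2: sin θ = p·0.94 = 0.2242 → θ = 12.96°; offset = 27.4·tan 12.96° = 6.303 m.
Layer 3: sin θ = p·1.66 = 0.3959 → θ = 23.32°; offset = 15.2·tan 23.32° = 6.554 m.
Σ offsets = 14.668 m.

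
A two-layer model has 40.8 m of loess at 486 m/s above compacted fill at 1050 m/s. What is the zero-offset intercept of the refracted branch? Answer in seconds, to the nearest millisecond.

θ_c = arcsin(V₁/V₂) = arcsin(486/1050) = 27.57°; cos θ_c = 0.8864.
tᵢ = 2h·cos θ_c / V₁ = 2·40.8·0.8864 / 486 = 0.14883 s.

0.149 s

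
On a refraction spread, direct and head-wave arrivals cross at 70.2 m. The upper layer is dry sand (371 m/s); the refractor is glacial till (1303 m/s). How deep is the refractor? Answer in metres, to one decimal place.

26.2 m

h = (x_cross/2)·√((V₂−V₁)/(V₂+V₁)).
(V₂−V₁)/(V₂+V₁) = (1303−371)/(1303+371) = 0.5568; √ = 0.7462.
h = (70.2/2)·0.7462 = 26.19 m.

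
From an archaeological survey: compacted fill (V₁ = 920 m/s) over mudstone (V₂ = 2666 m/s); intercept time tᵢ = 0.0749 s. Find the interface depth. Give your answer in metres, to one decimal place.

h = tᵢ·V₁·V₂ / (2·√(V₂²−V₁²)).
√(V₂²−V₁²) = √(2666² − 920²) = 2502.2 m/s.
h = 0.0749 s × 920 × 2666 / (2 × 2502.2) = 36.71 m.

36.7 m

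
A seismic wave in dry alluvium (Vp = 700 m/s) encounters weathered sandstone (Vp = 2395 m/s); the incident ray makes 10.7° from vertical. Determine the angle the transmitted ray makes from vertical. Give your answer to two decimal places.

sin θ₁/V₁ = sin θ₂/V₂ ⇒ sin θ₂ = 2395·sin 10.7°/700 = 2395·0.1857/700 = 0.6352.
θ₂ = arcsin 0.6352 = 39.44° from the normal.

39.44°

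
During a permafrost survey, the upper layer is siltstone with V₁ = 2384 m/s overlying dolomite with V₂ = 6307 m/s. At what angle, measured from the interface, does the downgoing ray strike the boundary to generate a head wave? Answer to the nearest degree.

At critical incidence the refracted ray runs along the interface (θ₂ = 90°), so sin θ_c = V₁/V₂.
θ_c = arcsin(2384/6307) = arcsin 0.3780 = 22.21°.
Measured from the interface: 90° − 22.21° = 67.79°.

68°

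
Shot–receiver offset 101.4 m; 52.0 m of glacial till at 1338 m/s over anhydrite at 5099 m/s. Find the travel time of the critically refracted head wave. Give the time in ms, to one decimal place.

θ_c = arcsin(V₁/V₂) = arcsin(1338/5099) = 15.21°, cos θ_c = 0.9650.
Intercept time tᵢ = 2h cos θ_c / V₁ = 2·52.0·0.9650/1338 = 0.07500 s.
t = x/V₂ + tᵢ = 101.4/5099 + 0.07500 = 0.09489 s.

94.9 ms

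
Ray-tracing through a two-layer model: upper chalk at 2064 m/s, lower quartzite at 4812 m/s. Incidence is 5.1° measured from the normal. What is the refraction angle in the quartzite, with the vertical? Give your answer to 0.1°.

12.0°

Snell's law: sin θ₂ = (V₂/V₁)·sin θ₁ = (4812/2064)·sin 5.1° = 0.2072.
θ₂ = sin⁻¹(0.2072) = 11.96° (from vertical).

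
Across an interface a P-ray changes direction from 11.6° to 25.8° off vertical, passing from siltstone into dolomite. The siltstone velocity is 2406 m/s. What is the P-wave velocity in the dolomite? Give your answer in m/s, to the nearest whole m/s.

5208 m/s

sin 11.6° = 0.2011; sin 25.8° = 0.4352.
V₂ = V₁·(sin θ₂/sin θ₁) = 2406·(0.4352/0.2011) = 5207.76 m/s.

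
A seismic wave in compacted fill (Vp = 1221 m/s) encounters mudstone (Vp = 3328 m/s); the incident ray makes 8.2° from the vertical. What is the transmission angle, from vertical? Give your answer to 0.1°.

Snell's law: sin θ₂ = (V₂/V₁)·sin θ₁ = (3328/1221)·sin 8.2° = 0.3888.
θ₂ = arcsin 0.3888 = 22.88° from the normal.

22.9°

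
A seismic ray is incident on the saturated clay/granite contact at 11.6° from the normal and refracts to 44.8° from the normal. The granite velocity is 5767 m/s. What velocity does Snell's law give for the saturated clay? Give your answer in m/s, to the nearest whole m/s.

1646 m/s

sin 11.6° = 0.2011; sin 44.8° = 0.7046.
V₁ = V₂·(sin θ₁/sin θ₂) = 5767·(0.2011/0.7046) = 1645.70 m/s.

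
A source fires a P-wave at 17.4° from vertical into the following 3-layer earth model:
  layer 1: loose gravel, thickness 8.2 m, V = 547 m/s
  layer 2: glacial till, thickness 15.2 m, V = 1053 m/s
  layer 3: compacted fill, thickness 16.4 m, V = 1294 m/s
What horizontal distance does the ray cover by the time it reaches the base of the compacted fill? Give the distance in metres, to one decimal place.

Ray parameter p = sin 17.4° / 547 m/s = 5.4669e-04 s/m.
Layer 1: θ = 17.40°; offset = 8.2·tan 17.40° = 2.570 m.
Layer 2: sin θ = p·1053 = 0.5757 → θ = 35.15°; offset = 15.2·tan 35.15° = 10.701 m.
Layer 3: sin θ = p·1294 = 0.7074 → θ = 45.03°; offset = 16.4·tan 45.03° = 16.415 m.
Total horizontal offset = 29.685 m.

29.7 m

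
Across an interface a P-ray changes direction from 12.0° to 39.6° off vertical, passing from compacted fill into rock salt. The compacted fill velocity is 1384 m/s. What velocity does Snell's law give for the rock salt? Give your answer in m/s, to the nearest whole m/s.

Snell's law: sin 12.0°/V₁ = sin 39.6°/V₂.
V₂ = V₁·sin 39.6°/sin 12.0° = 1384 × 3.0658 = 4243.12 m/s.

4243 m/s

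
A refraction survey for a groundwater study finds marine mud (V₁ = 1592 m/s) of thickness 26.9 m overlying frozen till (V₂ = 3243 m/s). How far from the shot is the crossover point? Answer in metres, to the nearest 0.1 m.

92.1 m

θ_c = arcsin(1592/3243) = 29.40°, so cos θ_c = 0.8712 and tᵢ = 2h cos θ_c/V₁ = 0.0294 s.
At crossover x/V₁ = x/V₂ + tᵢ ⇒ x = tᵢ/(1/V₁ − 1/V₂) = 0.02944/(6.2814e-04 − 3.0836e-04) = 92.07 m.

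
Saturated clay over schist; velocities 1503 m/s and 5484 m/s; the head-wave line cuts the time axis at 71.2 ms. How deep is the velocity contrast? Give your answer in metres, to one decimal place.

h = tᵢ·V₁·V₂ / (2·√(V₂²−V₁²)).
√(V₂²−V₁²) = √(5484² − 1503²) = 5274.0 m/s.
h = 0.0712 s × 1503 × 5484 / (2 × 5274.0) = 55.64 m.

55.6 m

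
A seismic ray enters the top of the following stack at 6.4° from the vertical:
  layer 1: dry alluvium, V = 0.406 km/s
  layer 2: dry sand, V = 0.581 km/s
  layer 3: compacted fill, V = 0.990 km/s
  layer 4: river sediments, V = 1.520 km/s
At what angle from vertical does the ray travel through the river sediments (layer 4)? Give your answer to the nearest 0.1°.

Ray parameter p = sin 6.4° / 0.406 = 2.7455e-01 s/km.
sin θ_4 = p·V_4 = 2.7455e-01 × 1.520 = 0.4173.
θ_4 = 24.67° from the vertical.

24.7°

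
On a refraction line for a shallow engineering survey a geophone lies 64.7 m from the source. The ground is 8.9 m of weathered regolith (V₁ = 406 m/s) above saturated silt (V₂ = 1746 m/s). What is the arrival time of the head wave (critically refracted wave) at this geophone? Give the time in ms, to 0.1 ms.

79.7 ms

θ_c = arcsin(V₁/V₂) = arcsin(406/1746) = 13.45°, cos θ_c = 0.9726.
Intercept time tᵢ = 2h cos θ_c / V₁ = 2·8.9·0.9726/406 = 0.04264 s.
t = x/V₂ + tᵢ = 64.7/1746 + 0.04264 = 0.07970 s.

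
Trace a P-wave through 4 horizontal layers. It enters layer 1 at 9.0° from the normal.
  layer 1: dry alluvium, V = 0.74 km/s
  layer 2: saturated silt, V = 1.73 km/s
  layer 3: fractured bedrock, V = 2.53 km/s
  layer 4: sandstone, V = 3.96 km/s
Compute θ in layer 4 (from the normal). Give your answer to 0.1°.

Ray parameter p = sin 9.0° / 0.74 = 2.1140e-01 s/km.
sin θ_4 = p·V_4 = 2.1140e-01 × 3.96 = 0.8371.
θ_4 = 56.84° from the vertical.

56.8°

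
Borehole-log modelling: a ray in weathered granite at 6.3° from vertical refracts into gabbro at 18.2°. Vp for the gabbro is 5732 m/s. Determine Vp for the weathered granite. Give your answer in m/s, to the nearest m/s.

2014 m/s

sin 6.3° = 0.1097; sin 18.2° = 0.3123.
V₁ = V₂·(sin θ₁/sin θ₂) = 5732·(0.1097/0.3123) = 2013.85 m/s.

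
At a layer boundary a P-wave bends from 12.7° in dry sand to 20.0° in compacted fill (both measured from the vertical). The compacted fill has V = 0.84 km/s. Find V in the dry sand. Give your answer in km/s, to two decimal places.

0.54 km/s

Snell's law: sin 12.7°/V₁ = sin 20.0°/V₂.
V₁ = V₂·sin 12.7°/sin 20.0° = 0.84 × 0.6428 = 0.54 km/s.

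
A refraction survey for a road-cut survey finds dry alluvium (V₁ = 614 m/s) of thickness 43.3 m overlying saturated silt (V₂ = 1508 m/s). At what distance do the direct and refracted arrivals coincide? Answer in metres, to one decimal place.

133.4 m

θ_c = arcsin(614/1508) = 24.03°, so cos θ_c = 0.9134 and tᵢ = 2h cos θ_c/V₁ = 0.1288 s.
At crossover x/V₁ = x/V₂ + tᵢ ⇒ x = tᵢ/(1/V₁ − 1/V₂) = 0.12882/(1.6287e-03 − 6.6313e-04) = 133.42 m.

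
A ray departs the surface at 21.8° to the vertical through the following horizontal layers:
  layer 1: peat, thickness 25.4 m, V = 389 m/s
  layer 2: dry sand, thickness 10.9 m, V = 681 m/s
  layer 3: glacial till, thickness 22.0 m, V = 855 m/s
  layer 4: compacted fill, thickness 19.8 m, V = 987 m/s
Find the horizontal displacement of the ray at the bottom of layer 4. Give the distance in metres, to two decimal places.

106.28 m

Apply Snell's law at each interface; in layer i the horizontal offset is hᵢ·tan θᵢ.
Layer 1: θ = 21.80°; offset = 25.4·tan 21.80° = 10.1593 m.
Layer 2: sin θ = 681·sin 21.8°/389 = 0.6501, θ = 40.55°; offset = 10.9·tan 40.55° = 9.3265 m.
Layer 3: sin θ = 855·sin 21.8°/389 = 0.8162, θ = 54.71°; offset = 22.0·tan 54.71° = 31.0840 m.
Layer 4: sin θ = 987·sin 21.8°/389 = 0.9423, θ = 70.44°; offset = 19.8·tan 70.44° = 55.7126 m.
Σ offsets = 106.2824 m.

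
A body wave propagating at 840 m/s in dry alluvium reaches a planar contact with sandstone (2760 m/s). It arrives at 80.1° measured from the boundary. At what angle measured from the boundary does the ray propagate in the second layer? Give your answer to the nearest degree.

Convert to the normal: θ₁ = 90° − 80.1° = 9.9°.
sin θ₁/V₁ = sin θ₂/V₂ ⇒ sin θ₂ = 2760·sin 9.9°/840 = 2760·0.1719/840 = 0.5649.
θ₂ = arcsin 0.5649 = 34.40° from the normal.
From the interface: 90° − 34.40° = 55.60°.

56°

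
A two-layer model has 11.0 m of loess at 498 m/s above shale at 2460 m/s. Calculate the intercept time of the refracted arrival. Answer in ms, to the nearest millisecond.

43 ms

θ_c = arcsin(V₁/V₂) = arcsin(498/2460) = 11.68°; cos θ_c = 0.9793.
tᵢ = 2h·cos θ_c / V₁ = 2·11.0·0.9793 / 498 = 0.04326 s.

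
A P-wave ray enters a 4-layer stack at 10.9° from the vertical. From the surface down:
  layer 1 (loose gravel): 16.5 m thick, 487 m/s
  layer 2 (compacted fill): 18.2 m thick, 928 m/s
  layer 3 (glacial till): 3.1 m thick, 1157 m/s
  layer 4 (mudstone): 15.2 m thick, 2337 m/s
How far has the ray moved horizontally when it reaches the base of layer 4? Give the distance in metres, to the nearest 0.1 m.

Apply Snell's law at each interface; in layer i the horizontal offset is hᵢ·tan θᵢ.
Layer 1: θ = 10.90°; offset = 16.5·tan 10.90° = 3.177 m.
Layer 2: sin θ = 928·sin 10.9°/487 = 0.3603, θ = 21.12°; offset = 18.2·tan 21.12° = 7.030 m.
Layer 3: sin θ = 1157·sin 10.9°/487 = 0.4492, θ = 26.70°; offset = 3.1·tan 26.70° = 1.559 m.
Layer 4: sin θ = 2337·sin 10.9°/487 = 0.9074, θ = 65.15°; offset = 15.2·tan 65.15° = 32.823 m.
Total horizontal offset = 44.590 m.

44.6 m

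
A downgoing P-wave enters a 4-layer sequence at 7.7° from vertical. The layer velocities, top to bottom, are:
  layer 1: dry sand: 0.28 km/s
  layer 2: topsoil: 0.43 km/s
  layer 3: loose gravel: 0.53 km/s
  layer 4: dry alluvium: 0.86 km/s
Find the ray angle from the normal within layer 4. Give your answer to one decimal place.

24.3°

Snell's law across each interface conserves sin θ / V, so sin θ_4 = V_4·sin θ₁/V₁.
sin θ_4 = 0.86 × sin 7.7° / 0.28 = 0.4115.
θ_4 = arcsin 0.4115 = 24.30°.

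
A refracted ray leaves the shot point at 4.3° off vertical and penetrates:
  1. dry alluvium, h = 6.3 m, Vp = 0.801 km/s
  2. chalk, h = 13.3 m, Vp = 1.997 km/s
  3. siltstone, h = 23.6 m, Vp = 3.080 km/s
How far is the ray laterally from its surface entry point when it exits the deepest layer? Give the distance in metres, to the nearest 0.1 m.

10.1 m

Apply Snell's law at each interface; in layer i the horizontal offset is hᵢ·tan θᵢ.
Layer 1: θ = 4.30°; offset = 6.3·tan 4.30° = 0.474 m.
Layer 2: sin θ = 1.997·sin 4.3°/0.801 = 0.1869, θ = 10.77°; offset = 13.3·tan 10.77° = 2.531 m.
Layer 3: sin θ = 3.080·sin 4.3°/0.801 = 0.2883, θ = 16.76°; offset = 23.6·tan 16.76° = 7.106 m.
Summing the layer offsets gives 10.110 m.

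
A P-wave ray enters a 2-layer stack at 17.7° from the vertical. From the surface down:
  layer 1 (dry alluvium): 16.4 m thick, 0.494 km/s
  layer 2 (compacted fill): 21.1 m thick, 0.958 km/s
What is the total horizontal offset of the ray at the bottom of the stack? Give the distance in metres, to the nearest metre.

21 m

Apply Snell's law at each interface; in layer i the horizontal offset is hᵢ·tan θᵢ.
Layer 1: θ = 17.70°; offset = 16.4·tan 17.70° = 5.234 m.
Layer 2: sin θ = 0.958·sin 17.7°/0.494 = 0.5896, θ = 36.13°; offset = 21.1·tan 36.13° = 15.403 m.
Σ offsets = 20.637 m.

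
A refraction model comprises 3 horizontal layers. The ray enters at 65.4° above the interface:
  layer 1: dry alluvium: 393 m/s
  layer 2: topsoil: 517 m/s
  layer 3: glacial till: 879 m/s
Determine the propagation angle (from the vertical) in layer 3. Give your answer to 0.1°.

From the normal: θ₁ = 90° − 65.4° = 24.6°.
Ray parameter p = sin 24.6° / 393 = 1.0592e-03 s/m.
sin θ_3 = p·V_3 = 1.0592e-03 × 879 = 0.9311.
θ_3 = 68.60° from the vertical.

68.6°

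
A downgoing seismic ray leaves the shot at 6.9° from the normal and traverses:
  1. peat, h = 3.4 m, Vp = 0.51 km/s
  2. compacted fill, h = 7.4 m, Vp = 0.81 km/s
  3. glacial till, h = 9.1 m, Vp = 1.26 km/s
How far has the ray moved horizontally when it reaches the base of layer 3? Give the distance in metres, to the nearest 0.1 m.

Ray parameter p = sin 6.9° / 0.51 km/s = 2.3556e-01 s/km.
Layer 1: θ = 6.90°; offset = 3.4·tan 6.90° = 0.411 m.
Layer 2: sin θ = p·0.81 = 0.1908 → θ = 11.00°; offset = 7.4·tan 11.00° = 1.438 m.
Layer 3: sin θ = p·1.26 = 0.2968 → θ = 17.27°; offset = 9.1·tan 17.27° = 2.828 m.
Summing the layer offsets gives 4.678 m.

4.7 m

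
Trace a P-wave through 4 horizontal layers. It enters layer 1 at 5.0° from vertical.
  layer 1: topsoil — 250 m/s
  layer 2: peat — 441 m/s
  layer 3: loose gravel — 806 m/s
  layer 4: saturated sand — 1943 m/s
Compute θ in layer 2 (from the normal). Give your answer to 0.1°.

Snell's law across each interface conserves sin θ / V, so sin θ_2 = V_2·sin θ₁/V₁.
sin θ_2 = 441 × sin 5.0° / 250 = 0.1537.
θ_2 = arcsin 0.1537 = 8.84°.

8.8°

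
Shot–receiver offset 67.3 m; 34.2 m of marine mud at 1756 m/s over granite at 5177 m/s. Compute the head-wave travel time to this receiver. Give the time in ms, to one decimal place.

θ_c = arcsin(V₁/V₂) = arcsin(1756/5177) = 19.83°, cos θ_c = 0.9407.
Intercept time tᵢ = 2h cos θ_c / V₁ = 2·34.2·0.9407/1756 = 0.03664 s.
t = x/V₂ + tᵢ = 67.3/5177 + 0.03664 = 0.04964 s.

49.6 ms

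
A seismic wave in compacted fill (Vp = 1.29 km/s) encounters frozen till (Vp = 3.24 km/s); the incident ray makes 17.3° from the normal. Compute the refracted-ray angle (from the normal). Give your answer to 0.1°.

48.3°

Snell's law: sin θ₂ = (V₂/V₁)·sin θ₁ = (3.24/1.29)·sin 17.3° = 0.7469.
θ₂ = sin⁻¹(0.7469) = 48.32° (from vertical).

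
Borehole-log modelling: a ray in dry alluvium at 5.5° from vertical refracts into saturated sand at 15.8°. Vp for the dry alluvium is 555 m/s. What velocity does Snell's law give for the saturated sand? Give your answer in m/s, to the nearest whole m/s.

Snell's law: sin 5.5°/V₁ = sin 15.8°/V₂.
V₂ = V₁·sin 15.8°/sin 5.5° = 555 × 2.8408 = 1576.65 m/s.

1577 m/s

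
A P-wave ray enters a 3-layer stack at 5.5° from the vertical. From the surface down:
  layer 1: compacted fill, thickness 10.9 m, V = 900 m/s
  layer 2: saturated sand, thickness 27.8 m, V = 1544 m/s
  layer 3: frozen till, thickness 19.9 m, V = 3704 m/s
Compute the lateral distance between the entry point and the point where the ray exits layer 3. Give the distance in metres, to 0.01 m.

p = sin θ₁/V₁ = sin 5.5°/900 = 1.0650e-04 s/m is conserved through the stack.
Layer 1: θ = 5.50°; offset = 10.9·tan 5.50° = 1.0496 m.
Layer 2: sin θ = p·1544 = 0.1644 → θ = 9.46°; offset = 27.8·tan 9.46° = 4.6342 m.
Layer 3: sin θ = p·3704 = 0.3945 → θ = 23.23°; offset = 19.9·tan 23.23° = 8.5424 m.
Total horizontal offset = 14.2261 m.

14.23 m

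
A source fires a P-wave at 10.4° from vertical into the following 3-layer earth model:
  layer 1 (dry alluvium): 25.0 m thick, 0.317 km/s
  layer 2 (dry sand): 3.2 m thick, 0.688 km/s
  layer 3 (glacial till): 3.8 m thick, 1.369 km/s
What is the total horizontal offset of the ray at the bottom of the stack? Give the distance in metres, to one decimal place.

10.7 m

p = sin θ₁/V₁ = sin 10.4°/0.317 = 5.6946e-01 s/km is conserved through the stack.
Layer 1: θ = 10.40°; offset = 25.0·tan 10.40° = 4.588 m.
Layer 2: sin θ = p·0.688 = 0.3918 → θ = 23.07°; offset = 3.2·tan 23.07° = 1.363 m.
Layer 3: sin θ = p·1.369 = 0.7796 → θ = 51.22°; offset = 3.8·tan 51.22° = 4.730 m.
Total horizontal offset = 10.681 m.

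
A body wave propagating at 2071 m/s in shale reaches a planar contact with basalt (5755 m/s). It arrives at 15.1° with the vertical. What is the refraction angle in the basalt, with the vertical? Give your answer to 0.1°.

sin θ₁/V₁ = sin θ₂/V₂ ⇒ sin θ₂ = 5755·sin 15.1°/2071 = 5755·0.2605/2071 = 0.7239.
θ₂ = arcsin 0.7239 = 46.38° from the normal.

46.4°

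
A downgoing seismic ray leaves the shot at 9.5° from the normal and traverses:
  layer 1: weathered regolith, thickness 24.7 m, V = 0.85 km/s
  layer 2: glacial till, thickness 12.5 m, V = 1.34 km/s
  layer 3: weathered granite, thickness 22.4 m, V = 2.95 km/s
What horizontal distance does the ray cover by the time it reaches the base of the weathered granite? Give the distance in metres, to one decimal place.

Ray parameter p = sin 9.5° / 0.85 km/s = 1.9417e-01 s/km.
Layer 1: θ = 9.50°; offset = 24.7·tan 9.50° = 4.133 m.
Layer 2: sin θ = p·1.34 = 0.2602 → θ = 15.08°; offset = 12.5·tan 15.08° = 3.368 m.
Layer 3: sin θ = p·2.95 = 0.5728 → θ = 34.95°; offset = 22.4·tan 34.95° = 15.654 m.
Total horizontal offset = 23.155 m.

23.2 m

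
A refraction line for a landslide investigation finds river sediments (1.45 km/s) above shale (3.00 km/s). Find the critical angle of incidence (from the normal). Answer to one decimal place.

At critical incidence the refracted ray runs along the interface (θ₂ = 90°), so sin θ_c = V₁/V₂.
θ_c = arcsin(1.45/3.00) = arcsin 0.4833 = 28.90°.

28.9°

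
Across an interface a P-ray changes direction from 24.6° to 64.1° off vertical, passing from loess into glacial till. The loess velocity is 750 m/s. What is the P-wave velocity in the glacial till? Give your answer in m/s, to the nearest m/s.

Snell's law: sin 24.6°/V₁ = sin 64.1°/V₂.
V₂ = V₁·sin 64.1°/sin 24.6° = 750 × 2.1609 = 1620.70 m/s.

1621 m/s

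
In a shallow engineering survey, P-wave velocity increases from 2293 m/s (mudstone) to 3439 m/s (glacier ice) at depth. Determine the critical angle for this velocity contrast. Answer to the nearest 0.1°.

At critical incidence the refracted ray runs along the interface (θ₂ = 90°), so sin θ_c = V₁/V₂.
θ_c = arcsin(2293/3439) = arcsin 0.6668 = 41.82°.

41.8°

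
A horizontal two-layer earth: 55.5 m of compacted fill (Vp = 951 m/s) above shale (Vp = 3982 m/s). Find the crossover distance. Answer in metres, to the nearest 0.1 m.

θ_c = arcsin(951/3982) = 13.82°, so cos θ_c = 0.9711 and tᵢ = 2h cos θ_c/V₁ = 0.1133 s.
At crossover x/V₁ = x/V₂ + tᵢ ⇒ x = tᵢ/(1/V₁ − 1/V₂) = 0.11334/(1.0515e-03 − 2.5113e-04) = 141.61 m.

141.6 m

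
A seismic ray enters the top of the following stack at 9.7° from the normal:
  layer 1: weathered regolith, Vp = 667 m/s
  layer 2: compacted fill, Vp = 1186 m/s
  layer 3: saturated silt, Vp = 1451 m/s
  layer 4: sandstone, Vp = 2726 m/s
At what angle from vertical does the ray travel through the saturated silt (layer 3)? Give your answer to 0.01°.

21.50°

Snell's law across each interface conserves sin θ / V, so sin θ_3 = V_3·sin θ₁/V₁.
sin θ_3 = 1451 × sin 9.7° / 667 = 0.3665.
θ_3 = 21.50° from the vertical.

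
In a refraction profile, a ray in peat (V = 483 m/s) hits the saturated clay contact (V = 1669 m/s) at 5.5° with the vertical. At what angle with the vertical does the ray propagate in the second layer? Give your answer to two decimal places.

19.34°

Snell's law: sin θ₂ = (V₂/V₁)·sin θ₁ = (1669/483)·sin 5.5° = 0.3312.
θ₂ = sin⁻¹(0.3312) = 19.34° (from vertical).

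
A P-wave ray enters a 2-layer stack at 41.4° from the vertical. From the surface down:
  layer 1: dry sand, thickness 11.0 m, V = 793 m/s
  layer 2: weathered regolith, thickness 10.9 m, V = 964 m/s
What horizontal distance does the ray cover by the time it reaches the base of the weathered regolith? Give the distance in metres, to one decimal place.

24.4 m

Apply Snell's law at each interface; in layer i the horizontal offset is hᵢ·tan θᵢ.
Layer 1: θ = 41.40°; offset = 11.0·tan 41.40° = 9.698 m.
Layer 2: sin θ = 964·sin 41.4°/793 = 0.8039, θ = 53.51°; offset = 10.9·tan 53.51° = 14.734 m.
Total horizontal offset = 24.431 m.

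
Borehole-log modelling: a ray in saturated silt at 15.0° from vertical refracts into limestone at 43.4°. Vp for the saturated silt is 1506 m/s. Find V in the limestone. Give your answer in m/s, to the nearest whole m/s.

3998 m/s

Snell's law: sin 15.0°/V₁ = sin 43.4°/V₂.
V₂ = V₁·sin 43.4°/sin 15.0° = 1506 × 2.6547 = 3997.98 m/s.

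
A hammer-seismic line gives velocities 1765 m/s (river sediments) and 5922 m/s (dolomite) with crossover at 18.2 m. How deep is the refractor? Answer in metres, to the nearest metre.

7 m

x_cross = 2h·√((V₂+V₁)/(V₂−V₁)) → h = x_cross / (2·√((V₂+V₁)/(V₂−V₁))).
√((V₂+V₁)/(V₂−V₁)) = √((5922+1765)/(5922−1765)) = 1.3598.
h = 18.2 / (2·1.3598) = 6.69 m.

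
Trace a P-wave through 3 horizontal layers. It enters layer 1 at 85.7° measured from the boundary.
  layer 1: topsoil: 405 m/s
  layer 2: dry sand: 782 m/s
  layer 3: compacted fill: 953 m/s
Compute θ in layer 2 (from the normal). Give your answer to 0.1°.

8.3°

From the normal: θ₁ = 90° − 85.7° = 4.3°.
Snell's law across each interface conserves sin θ / V, so sin θ_2 = V_2·sin θ₁/V₁.
sin θ_2 = 782 × sin 4.3° / 405 = 0.1448.
θ_2 = 8.32° from the vertical.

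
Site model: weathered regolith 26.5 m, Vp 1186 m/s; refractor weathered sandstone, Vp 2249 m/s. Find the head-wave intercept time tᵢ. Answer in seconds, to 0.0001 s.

0.0380 s

tᵢ = 2h·√(V₂²−V₁²)/(V₁V₂).
√(V₂²−V₁²) = √(2249²−1186²) = 1910.9 m/s.
tᵢ = 2·26.5·1910.9/(1186·2249) = 0.03797 s.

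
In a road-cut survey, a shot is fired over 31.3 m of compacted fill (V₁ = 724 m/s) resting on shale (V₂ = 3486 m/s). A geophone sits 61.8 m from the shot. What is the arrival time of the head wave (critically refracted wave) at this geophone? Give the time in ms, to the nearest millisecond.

102 ms

θ_c = arcsin(V₁/V₂) = arcsin(724/3486) = 11.99°, cos θ_c = 0.9782.
Intercept time tᵢ = 2h cos θ_c / V₁ = 2·31.3·0.9782/724 = 0.08458 s.
t = x/V₂ + tᵢ = 61.8/3486 + 0.08458 = 0.10231 s.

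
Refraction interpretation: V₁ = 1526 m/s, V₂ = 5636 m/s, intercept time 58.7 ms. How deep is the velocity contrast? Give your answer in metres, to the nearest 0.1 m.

46.5 m

θ_c = arcsin(1526/5636) = 15.71°; cos θ_c = 0.9626.
tᵢ = 2h cos θ_c/V₁ ⇒ h = tᵢ·V₁/(2 cos θ_c) = 0.0587·1526/(2·0.9626) = 46.53 m.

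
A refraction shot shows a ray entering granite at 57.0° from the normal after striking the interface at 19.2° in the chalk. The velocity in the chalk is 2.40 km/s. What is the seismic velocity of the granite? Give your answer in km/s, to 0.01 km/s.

6.12 km/s

sin 19.2° = 0.3289; sin 57.0° = 0.8387.
V₂ = V₁·(sin θ₂/sin θ₁) = 2.40·(0.8387/0.3289) = 6.12 km/s.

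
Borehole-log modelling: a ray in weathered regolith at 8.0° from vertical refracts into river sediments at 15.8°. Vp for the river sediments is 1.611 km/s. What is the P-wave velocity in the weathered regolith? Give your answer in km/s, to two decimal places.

sin 8.0° = 0.1392; sin 15.8° = 0.2723.
V₁ = V₂·(sin θ₁/sin θ₂) = 1.611·(0.1392/0.2723) = 0.82 km/s.

0.82 km/s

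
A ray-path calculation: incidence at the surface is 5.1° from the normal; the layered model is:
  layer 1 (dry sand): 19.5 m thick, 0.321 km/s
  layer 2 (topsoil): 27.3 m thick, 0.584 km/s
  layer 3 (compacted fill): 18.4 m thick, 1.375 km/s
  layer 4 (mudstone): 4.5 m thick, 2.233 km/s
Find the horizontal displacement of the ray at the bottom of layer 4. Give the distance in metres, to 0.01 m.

p = sin θ₁/V₁ = sin 5.1°/0.321 = 2.7693e-01 s/km is conserved through the stack.
Layer 1: θ = 5.10°; offset = 19.5·tan 5.10° = 1.7403 m.
Layer 2: sin θ = p·0.584 = 0.1617 → θ = 9.31°; offset = 27.3·tan 9.31° = 4.4740 m.
Layer 3: sin θ = p·1.375 = 0.3808 → θ = 22.38°; offset = 18.4·tan 22.38° = 7.5771 m.
Layer 4: sin θ = p·2.233 = 0.6184 → θ = 38.20°; offset = 4.5·tan 38.20° = 3.5409 m.
Total horizontal offset = 17.3324 m.

17.33 m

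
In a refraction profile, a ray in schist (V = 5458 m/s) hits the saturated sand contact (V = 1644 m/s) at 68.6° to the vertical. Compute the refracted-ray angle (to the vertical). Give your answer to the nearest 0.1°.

16.3°

Snell's law: sin θ₂ = (V₂/V₁)·sin θ₁ = (1644/5458)·sin 68.6° = 0.2804.
θ₂ = sin⁻¹(0.2804) = 16.29° (from vertical).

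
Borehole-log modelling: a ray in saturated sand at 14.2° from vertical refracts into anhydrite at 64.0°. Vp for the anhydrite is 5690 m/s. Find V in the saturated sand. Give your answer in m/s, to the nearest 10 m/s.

Snell's law: sin 14.2°/V₁ = sin 64.0°/V₂.
V₁ = V₂·sin 14.2°/sin 64.0° = 5690 × 0.2729 = 1552.97 m/s.

1550 m/s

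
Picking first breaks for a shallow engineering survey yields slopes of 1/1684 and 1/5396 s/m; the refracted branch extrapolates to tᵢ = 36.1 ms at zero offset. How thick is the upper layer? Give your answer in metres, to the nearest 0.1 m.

θ_c = arcsin(1684/5396) = 18.18°; cos θ_c = 0.9501.
tᵢ = 2h cos θ_c/V₁ ⇒ h = tᵢ·V₁/(2 cos θ_c) = 0.0361·1684/(2·0.9501) = 31.99 m.

32.0 m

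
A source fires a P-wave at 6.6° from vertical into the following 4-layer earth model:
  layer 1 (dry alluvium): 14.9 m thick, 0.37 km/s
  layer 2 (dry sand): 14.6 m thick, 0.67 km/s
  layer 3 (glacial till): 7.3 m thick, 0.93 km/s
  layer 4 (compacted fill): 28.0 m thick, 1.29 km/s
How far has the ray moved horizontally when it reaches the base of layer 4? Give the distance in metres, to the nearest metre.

Apply Snell's law at each interface; in layer i the horizontal offset is hᵢ·tan θᵢ.
Layer 1: θ = 6.60°; offset = 14.9·tan 6.60° = 1.724 m.
Layer 2: sin θ = 0.67·sin 6.6°/0.37 = 0.2081, θ = 12.01°; offset = 14.6·tan 12.01° = 3.107 m.
Layer 3: sin θ = 0.93·sin 6.6°/0.37 = 0.2889, θ = 16.79°; offset = 7.3·tan 16.79° = 2.203 m.
Layer 4: sin θ = 1.29·sin 6.6°/0.37 = 0.4007, θ = 23.62°; offset = 28.0·tan 23.62° = 12.247 m.
Total horizontal offset = 19.280 m.

19 m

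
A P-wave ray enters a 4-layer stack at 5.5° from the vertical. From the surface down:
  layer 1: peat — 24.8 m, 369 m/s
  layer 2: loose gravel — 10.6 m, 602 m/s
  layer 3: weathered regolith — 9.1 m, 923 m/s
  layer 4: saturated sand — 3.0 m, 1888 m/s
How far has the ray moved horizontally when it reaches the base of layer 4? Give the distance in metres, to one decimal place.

p = sin θ₁/V₁ = sin 5.5°/369 = 2.5974e-04 s/m is conserved through the stack.
Layer 1: θ = 5.50°; offset = 24.8·tan 5.50° = 2.388 m.
Layer 2: sin θ = p·602 = 0.1564 → θ = 9.00°; offset = 10.6·tan 9.00° = 1.678 m.
Layer 3: sin θ = p·923 = 0.2397 → θ = 13.87°; offset = 9.1·tan 13.87° = 2.247 m.
Layer 4: sin θ = p·1888 = 0.4904 → θ = 29.37°; offset = 3.0·tan 29.37° = 1.688 m.
Summing the layer offsets gives 8.001 m.

8.0 m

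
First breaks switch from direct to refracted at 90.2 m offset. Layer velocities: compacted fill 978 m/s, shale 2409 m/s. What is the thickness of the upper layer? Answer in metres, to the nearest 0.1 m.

29.3 m

x_cross = 2h·√((V₂+V₁)/(V₂−V₁)) → h = x_cross / (2·√((V₂+V₁)/(V₂−V₁))).
√((V₂+V₁)/(V₂−V₁)) = √((2409+978)/(2409−978)) = 1.5385.
h = 90.2 / (2·1.5385) = 29.31 m.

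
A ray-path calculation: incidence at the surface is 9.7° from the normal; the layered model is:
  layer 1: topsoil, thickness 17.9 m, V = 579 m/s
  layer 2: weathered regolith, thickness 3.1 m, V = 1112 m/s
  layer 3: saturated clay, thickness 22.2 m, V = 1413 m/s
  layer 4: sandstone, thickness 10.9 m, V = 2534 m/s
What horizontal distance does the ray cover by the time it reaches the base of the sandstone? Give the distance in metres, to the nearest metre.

p = sin θ₁/V₁ = sin 9.7°/579 = 2.9100e-04 s/m is conserved through the stack.
Layer 1: θ = 9.70°; offset = 17.9·tan 9.70° = 3.060 m.
Layer 2: sin θ = p·1112 = 0.3236 → θ = 18.88°; offset = 3.1·tan 18.88° = 1.060 m.
Layer 3: sin θ = p·1413 = 0.4112 → θ = 24.28°; offset = 22.2·tan 24.28° = 10.014 m.
Layer 4: sin θ = p·2534 = 0.7374 → θ = 47.51°; offset = 10.9·tan 47.51° = 11.899 m.
Total horizontal offset = 26.033 m.

26 m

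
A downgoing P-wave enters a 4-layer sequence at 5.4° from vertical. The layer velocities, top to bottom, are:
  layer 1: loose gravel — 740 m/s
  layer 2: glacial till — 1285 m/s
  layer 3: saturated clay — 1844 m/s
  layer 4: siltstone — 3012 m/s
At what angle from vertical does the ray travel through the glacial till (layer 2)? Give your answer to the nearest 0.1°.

Ray parameter p = sin 5.4° / 740 = 1.2717e-04 s/m.
sin θ_2 = p·V_2 = 1.2717e-04 × 1285 = 0.1634.
θ_2 = 9.41° from the vertical.

9.4°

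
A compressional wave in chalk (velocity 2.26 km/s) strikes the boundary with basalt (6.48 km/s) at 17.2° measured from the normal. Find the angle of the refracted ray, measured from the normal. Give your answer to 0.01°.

sin θ₁/V₁ = sin θ₂/V₂ ⇒ sin θ₂ = 6.48·sin 17.2°/2.26 = 6.48·0.2957/2.26 = 0.8479.
θ₂ = arcsin 0.8479 = 57.98° from the normal.

57.98°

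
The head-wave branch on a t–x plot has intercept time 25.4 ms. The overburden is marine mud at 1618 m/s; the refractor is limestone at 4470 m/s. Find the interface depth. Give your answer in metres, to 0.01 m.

h = tᵢ·V₁·V₂ / (2·√(V₂²−V₁²)).
√(V₂²−V₁²) = √(4470² − 1618²) = 4166.9 m/s.
h = 0.0254 s × 1618 × 4470 / (2 × 4166.9) = 22.04 m.

22.04 m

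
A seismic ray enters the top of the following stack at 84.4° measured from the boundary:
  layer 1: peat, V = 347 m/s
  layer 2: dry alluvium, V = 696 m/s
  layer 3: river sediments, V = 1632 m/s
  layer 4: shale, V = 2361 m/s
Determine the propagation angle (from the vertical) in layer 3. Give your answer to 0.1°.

27.3°

From the normal: θ₁ = 90° − 84.4° = 5.6°.
Ray parameter p = sin 5.6° / 347 = 2.8122e-04 s/m.
sin θ_3 = p·V_3 = 2.8122e-04 × 1632 = 0.4589.
θ_3 = arcsin 0.4589 = 27.32°.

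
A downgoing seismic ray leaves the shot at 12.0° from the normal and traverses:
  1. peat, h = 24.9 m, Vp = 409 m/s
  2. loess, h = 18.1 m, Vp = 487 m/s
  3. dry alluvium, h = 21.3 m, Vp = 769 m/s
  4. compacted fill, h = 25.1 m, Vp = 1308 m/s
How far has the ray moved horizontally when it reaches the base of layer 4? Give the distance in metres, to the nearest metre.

Apply Snell's law at each interface; in layer i the horizontal offset is hᵢ·tan θᵢ.
Layer 1: θ = 12.00°; offset = 24.9·tan 12.00° = 5.293 m.
Layer 2: sin θ = 487·sin 12.0°/409 = 0.2476, θ = 14.33°; offset = 18.1·tan 14.33° = 4.625 m.
Layer 3: sin θ = 769·sin 12.0°/409 = 0.3909, θ = 23.01°; offset = 21.3·tan 23.01° = 9.046 m.
Layer 4: sin θ = 1308·sin 12.0°/409 = 0.6649, θ = 41.68°; offset = 25.1·tan 41.68° = 22.344 m.
Summing the layer offsets gives 41.308 m.

41 m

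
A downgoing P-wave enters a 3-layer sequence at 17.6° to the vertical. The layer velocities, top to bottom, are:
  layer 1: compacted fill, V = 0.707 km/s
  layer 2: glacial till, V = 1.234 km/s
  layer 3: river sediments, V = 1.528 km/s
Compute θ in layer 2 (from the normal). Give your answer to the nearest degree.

Snell's law across each interface conserves sin θ / V, so sin θ_2 = V_2·sin θ₁/V₁.
sin θ_2 = 1.234 × sin 17.6° / 0.707 = 0.5278.
θ_2 = 31.85° from the vertical.

32°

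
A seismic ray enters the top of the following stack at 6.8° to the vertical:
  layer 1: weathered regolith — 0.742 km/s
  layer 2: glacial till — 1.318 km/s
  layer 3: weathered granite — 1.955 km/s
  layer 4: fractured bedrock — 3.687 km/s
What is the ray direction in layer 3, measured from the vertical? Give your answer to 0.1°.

18.2°

Snell's law across each interface conserves sin θ / V, so sin θ_3 = V_3·sin θ₁/V₁.
sin θ_3 = 1.955 × sin 6.8° / 0.742 = 0.3120.
θ_3 = 18.18° from the vertical.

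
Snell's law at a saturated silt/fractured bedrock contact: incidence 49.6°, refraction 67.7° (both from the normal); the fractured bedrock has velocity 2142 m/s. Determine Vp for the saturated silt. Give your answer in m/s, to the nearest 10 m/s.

1760 m/s

Snell's law: sin 49.6°/V₁ = sin 67.7°/V₂.
V₁ = V₂·sin 49.6°/sin 67.7° = 2142 × 0.8231 = 1763.08 m/s.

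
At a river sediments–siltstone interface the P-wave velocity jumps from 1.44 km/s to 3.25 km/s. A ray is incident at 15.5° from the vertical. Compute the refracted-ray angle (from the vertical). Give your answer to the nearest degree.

37°

sin θ₁/V₁ = sin θ₂/V₂ ⇒ sin θ₂ = 3.25·sin 15.5°/1.44 = 3.25·0.2672/1.44 = 0.6031.
θ₂ = arcsin 0.6031 = 37.10° from the normal.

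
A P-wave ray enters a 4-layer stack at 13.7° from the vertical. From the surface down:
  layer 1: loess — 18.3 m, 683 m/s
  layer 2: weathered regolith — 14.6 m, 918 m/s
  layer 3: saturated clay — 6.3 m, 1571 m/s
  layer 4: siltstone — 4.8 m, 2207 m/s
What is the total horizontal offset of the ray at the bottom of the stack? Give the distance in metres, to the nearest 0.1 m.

Ray parameter p = sin 13.7° / 683 m/s = 3.4676e-04 s/m.
Layer 1: θ = 13.70°; offset = 18.3·tan 13.70° = 4.461 m.
Layer 2: sin θ = p·918 = 0.3183 → θ = 18.56°; offset = 14.6·tan 18.56° = 4.903 m.
Layer 3: sin θ = p·1571 = 0.5448 → θ = 33.01°; offset = 6.3·tan 33.01° = 4.093 m.
Layer 4: sin θ = p·2207 = 0.7653 → θ = 49.93°; offset = 4.8·tan 49.93° = 5.707 m.
Summing the layer offsets gives 19.163 m.

19.2 m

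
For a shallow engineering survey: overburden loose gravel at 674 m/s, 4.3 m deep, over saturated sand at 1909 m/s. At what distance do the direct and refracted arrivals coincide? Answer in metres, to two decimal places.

θ_c = arcsin(674/1909) = 20.67°, so cos θ_c = 0.9356 and tᵢ = 2h cos θ_c/V₁ = 0.0119 s.
At crossover x/V₁ = x/V₂ + tᵢ ⇒ x = tᵢ/(1/V₁ − 1/V₂) = 0.01194/(1.4837e-03 − 5.2383e-04) = 12.44 m.

12.44 m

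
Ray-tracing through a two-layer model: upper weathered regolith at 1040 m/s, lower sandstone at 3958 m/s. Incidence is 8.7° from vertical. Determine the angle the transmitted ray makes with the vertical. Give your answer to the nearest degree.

sin θ₁/V₁ = sin θ₂/V₂ ⇒ sin θ₂ = 3958·sin 8.7°/1040 = 3958·0.1513/1040 = 0.5757.
θ₂ = sin⁻¹(0.5757) = 35.15° (from vertical).

35°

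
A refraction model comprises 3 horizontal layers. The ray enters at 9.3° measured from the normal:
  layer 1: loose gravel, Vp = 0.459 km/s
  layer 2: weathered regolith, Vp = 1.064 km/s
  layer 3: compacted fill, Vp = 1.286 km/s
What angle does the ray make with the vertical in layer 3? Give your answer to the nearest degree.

27°

Ray parameter p = sin 9.3° / 0.459 = 3.5208e-01 s/km.
sin θ_3 = p·V_3 = 3.5208e-01 × 1.286 = 0.4528.
θ_3 = 26.92° from the vertical.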